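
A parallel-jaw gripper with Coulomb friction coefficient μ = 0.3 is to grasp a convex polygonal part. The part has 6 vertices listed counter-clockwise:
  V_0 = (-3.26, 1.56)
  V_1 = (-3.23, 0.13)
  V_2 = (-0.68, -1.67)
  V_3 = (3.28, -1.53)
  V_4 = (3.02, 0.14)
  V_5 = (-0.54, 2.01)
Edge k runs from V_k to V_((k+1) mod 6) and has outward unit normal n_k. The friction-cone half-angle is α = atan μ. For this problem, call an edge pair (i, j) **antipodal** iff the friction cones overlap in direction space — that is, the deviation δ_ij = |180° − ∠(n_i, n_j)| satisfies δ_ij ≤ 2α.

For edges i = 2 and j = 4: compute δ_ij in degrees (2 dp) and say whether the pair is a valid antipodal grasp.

δ = 29.74°, valid

α = atan 0.3 = 16.70°;  2α = 33.40°
edge 2: e_2 = (+3.96, +0.14);  n_2 = (+0.0353, -0.9994)
edge 4: e_4 = (-3.56, +1.87);  n_4 = (+0.4650, +0.8853)
∠(n_2, n_4) = 150.26°
δ = |180° − 150.26°| = 29.74°
29.74° ≤ 2α = 33.40°  →  valid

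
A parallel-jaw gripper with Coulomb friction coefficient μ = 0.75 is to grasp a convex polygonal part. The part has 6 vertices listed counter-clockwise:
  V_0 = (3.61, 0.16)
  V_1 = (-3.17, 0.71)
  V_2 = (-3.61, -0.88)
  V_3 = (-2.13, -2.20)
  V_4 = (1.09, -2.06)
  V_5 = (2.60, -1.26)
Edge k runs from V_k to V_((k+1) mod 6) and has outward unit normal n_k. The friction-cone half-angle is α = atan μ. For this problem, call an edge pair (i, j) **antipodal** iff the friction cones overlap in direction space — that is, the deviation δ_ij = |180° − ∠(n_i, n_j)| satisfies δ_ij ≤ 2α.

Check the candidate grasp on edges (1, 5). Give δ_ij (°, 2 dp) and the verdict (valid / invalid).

α = atan 0.75 = 36.87°;  2α = 73.74°
edge 1: e_1 = (-0.44, -1.59);  n_1 = (-0.9638, +0.2667)
edge 5: e_5 = (+1.01, +1.42);  n_5 = (+0.8149, -0.5796)
∠(n_1, n_5) = 160.05°
δ = |180° − 160.05°| = 19.95°
19.95° ≤ 2α = 73.74°  →  valid

δ = 19.95°, valid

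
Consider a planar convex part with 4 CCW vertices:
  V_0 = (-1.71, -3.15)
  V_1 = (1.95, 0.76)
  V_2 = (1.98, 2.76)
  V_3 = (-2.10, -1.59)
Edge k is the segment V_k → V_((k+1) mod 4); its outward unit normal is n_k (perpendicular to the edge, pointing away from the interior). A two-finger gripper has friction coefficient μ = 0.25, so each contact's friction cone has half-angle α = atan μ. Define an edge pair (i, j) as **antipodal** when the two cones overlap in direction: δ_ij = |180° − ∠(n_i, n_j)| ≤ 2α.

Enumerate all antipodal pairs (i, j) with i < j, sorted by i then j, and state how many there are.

count = 2; pairs: (0,2), (1,3)

α = atan 0.25 = 14.04°;  2α = 28.07°
n_0 = (+0.7301, -0.6834)
n_1 = (+0.9999, -0.0150)
n_2 = (-0.7294, +0.6841)
n_3 = (-0.9701, -0.2425)
  (0,1): δ = 137.75°  ·
  (0,2): δ = 0.06°  ✓
  (0,3): δ = 57.14°  ·
  (1,2): δ = 42.31°  ·
  (1,3): δ = 14.90°  ✓
  (2,3): δ = 122.80°  ·
antipodal pairs: 2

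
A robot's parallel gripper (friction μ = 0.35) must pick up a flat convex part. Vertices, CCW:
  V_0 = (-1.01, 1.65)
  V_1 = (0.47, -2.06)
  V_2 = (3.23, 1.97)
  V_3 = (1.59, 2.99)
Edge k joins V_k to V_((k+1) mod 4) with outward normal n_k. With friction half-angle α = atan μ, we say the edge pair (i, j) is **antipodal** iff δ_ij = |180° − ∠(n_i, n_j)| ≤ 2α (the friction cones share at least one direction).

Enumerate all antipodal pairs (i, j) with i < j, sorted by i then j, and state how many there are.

count = 2; pairs: (0,2), (1,3)

α = atan 0.35 = 19.29°;  2α = 38.58°
n_0 = (-0.9288, -0.3705)
n_1 = (+0.8251, -0.5651)
n_2 = (+0.5281, +0.8492)
n_3 = (-0.4581, +0.8889)
  (0,1): δ = 56.15°  ·
  (0,2): δ = 36.37°  ✓
  (0,3): δ = 95.52°  ·
  (1,2): δ = 87.47°  ·
  (1,3): δ = 28.33°  ✓
  (2,3): δ = 120.85°  ·
antipodal pairs: 2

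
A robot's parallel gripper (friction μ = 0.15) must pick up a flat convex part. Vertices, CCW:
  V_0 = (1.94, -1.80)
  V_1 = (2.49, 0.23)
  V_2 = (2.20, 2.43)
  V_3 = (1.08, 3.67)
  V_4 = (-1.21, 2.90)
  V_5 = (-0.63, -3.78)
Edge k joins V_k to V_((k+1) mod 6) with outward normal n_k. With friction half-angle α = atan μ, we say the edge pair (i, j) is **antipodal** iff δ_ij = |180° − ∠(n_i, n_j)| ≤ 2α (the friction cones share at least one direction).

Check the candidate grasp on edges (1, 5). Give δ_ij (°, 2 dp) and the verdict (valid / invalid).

α = atan 0.15 = 8.53°;  2α = 17.06°
edge 1: e_1 = (-0.29, +2.20);  n_1 = (+0.9914, +0.1307)
edge 5: e_5 = (+2.57, +1.98);  n_5 = (+0.6103, -0.7922)
∠(n_1, n_5) = 59.90°
δ = |180° − 59.90°| = 120.10°
120.10° > 2α = 17.06°  →  invalid

δ = 120.10°, invalid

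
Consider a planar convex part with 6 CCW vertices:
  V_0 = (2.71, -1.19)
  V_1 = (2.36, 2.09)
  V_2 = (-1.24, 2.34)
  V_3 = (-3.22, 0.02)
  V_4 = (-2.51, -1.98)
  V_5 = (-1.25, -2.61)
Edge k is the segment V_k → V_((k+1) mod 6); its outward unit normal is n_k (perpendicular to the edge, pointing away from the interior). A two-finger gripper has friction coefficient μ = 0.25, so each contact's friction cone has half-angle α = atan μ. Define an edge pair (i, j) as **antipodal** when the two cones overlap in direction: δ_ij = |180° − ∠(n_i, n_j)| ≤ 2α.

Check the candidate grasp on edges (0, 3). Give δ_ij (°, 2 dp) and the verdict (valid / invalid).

δ = 13.45°, valid

α = atan 0.25 = 14.04°;  2α = 28.07°
edge 0: e_0 = (-0.35, +3.28);  n_0 = (+0.9944, +0.1061)
edge 3: e_3 = (+0.71, -2.00);  n_3 = (-0.9424, -0.3345)
∠(n_0, n_3) = 166.55°
δ = |180° − 166.55°| = 13.45°
13.45° ≤ 2α = 28.07°  →  valid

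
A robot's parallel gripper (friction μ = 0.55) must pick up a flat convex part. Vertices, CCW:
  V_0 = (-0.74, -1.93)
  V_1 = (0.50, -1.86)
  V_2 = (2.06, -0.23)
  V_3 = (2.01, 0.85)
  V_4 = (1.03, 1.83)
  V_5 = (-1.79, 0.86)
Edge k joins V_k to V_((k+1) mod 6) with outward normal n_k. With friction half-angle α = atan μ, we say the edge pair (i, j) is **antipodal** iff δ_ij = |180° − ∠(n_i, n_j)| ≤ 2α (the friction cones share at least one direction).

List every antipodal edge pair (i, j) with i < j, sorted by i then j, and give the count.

α = atan 0.55 = 28.81°;  2α = 57.62°
n_0 = (+0.0564, -0.9984)
n_1 = (+0.7224, -0.6914)
n_2 = (+0.9989, +0.0462)
n_3 = (+0.7071, +0.7071)
n_4 = (-0.3253, +0.9456)
n_5 = (-0.9359, -0.3522)
  (0,1): δ = 136.97°  ·
  (0,2): δ = 90.58°  ·
  (0,3): δ = 48.23°  ✓
  (0,4): δ = 15.75°  ✓
  (0,5): δ = 107.39°  ·
  (1,2): δ = 133.61°  ·
  (1,3): δ = 91.26°  ·
  (1,4): δ = 27.28°  ✓
  (1,5): δ = 64.37°  ·
  (2,3): δ = 137.65°  ·
  (2,4): δ = 73.67°  ·
  (2,5): δ = 17.97°  ✓
  (3,4): δ = 116.02°  ·
  (3,5): δ = 24.38°  ✓
  (4,5): δ = 88.36°  ·
antipodal pairs: 5

count = 5; pairs: (0,3), (0,4), (1,4), (2,5), (3,5)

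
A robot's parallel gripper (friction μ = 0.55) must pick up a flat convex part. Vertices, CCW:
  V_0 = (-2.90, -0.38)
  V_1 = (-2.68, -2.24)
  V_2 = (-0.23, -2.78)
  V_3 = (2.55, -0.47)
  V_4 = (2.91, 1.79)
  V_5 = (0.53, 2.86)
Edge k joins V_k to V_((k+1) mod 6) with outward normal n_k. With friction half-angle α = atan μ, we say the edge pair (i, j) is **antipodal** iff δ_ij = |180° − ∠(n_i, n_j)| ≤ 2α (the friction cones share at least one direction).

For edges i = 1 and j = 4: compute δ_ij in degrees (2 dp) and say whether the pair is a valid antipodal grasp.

δ = 11.78°, valid

α = atan 0.55 = 28.81°;  2α = 57.62°
edge 1: e_1 = (+2.45, -0.54);  n_1 = (-0.2152, -0.9766)
edge 4: e_4 = (-2.38, +1.07);  n_4 = (+0.4100, +0.9121)
∠(n_1, n_4) = 168.22°
δ = |180° − 168.22°| = 11.78°
11.78° ≤ 2α = 57.62°  →  valid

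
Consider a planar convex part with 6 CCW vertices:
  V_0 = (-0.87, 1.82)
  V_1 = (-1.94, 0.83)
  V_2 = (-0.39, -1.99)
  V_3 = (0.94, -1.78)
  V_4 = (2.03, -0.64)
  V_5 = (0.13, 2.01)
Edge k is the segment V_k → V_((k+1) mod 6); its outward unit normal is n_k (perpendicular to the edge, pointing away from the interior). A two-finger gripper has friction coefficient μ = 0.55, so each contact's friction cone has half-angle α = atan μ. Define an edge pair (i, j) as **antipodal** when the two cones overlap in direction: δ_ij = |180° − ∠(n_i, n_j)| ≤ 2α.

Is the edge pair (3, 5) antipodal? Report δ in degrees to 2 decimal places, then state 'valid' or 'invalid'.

α = atan 0.55 = 28.81°;  2α = 57.62°
edge 3: e_3 = (+1.09, +1.14);  n_3 = (+0.7228, -0.6911)
edge 5: e_5 = (-1.00, -0.19);  n_5 = (-0.1867, +0.9824)
∠(n_3, n_5) = 144.47°
δ = |180° − 144.47°| = 35.53°
35.53° ≤ 2α = 57.62°  →  valid

δ = 35.53°, valid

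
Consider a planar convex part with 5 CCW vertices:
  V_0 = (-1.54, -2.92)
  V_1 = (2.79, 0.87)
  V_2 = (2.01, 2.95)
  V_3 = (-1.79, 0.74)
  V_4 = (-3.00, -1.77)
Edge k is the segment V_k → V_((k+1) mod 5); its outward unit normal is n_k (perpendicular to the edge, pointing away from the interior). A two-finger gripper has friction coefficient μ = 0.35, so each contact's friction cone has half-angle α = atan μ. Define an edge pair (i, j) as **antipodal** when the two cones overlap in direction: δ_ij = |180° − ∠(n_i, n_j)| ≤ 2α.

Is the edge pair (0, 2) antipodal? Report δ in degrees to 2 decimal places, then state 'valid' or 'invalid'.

α = atan 0.35 = 19.29°;  2α = 38.58°
edge 0: e_0 = (+4.33, +3.79);  n_0 = (+0.6586, -0.7525)
edge 2: e_2 = (-3.80, -2.21);  n_2 = (-0.5027, +0.8644)
∠(n_0, n_2) = 168.99°
δ = |180° − 168.99°| = 11.01°
11.01° ≤ 2α = 38.58°  →  valid

δ = 11.01°, valid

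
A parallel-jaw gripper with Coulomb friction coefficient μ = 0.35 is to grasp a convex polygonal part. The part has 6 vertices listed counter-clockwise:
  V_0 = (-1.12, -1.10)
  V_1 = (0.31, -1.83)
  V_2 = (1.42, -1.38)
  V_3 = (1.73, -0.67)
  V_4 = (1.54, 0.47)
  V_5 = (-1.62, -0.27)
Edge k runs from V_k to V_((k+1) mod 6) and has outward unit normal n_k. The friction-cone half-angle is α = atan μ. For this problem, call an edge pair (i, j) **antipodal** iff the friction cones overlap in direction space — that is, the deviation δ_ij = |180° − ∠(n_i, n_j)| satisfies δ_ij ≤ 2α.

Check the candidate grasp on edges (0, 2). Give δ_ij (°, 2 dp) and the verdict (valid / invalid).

α = atan 0.35 = 19.29°;  2α = 38.58°
edge 0: e_0 = (+1.43, -0.73);  n_0 = (-0.4547, -0.8907)
edge 2: e_2 = (+0.31, +0.71);  n_2 = (+0.9165, -0.4001)
∠(n_0, n_2) = 93.46°
δ = |180° − 93.46°| = 86.54°
86.54° > 2α = 38.58°  →  invalid

δ = 86.54°, invalid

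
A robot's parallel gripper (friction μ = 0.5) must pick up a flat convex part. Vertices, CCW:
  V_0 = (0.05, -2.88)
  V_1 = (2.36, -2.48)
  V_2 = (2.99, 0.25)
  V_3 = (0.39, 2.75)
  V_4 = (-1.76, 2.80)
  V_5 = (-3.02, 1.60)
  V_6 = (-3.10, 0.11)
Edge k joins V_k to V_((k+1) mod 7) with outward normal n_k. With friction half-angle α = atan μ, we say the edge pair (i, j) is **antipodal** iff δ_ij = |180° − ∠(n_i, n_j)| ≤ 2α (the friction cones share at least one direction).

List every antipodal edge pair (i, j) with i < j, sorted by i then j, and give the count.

count = 7; pairs: (0,3), (0,4), (1,4), (1,5), (2,5), (2,6), (3,6)

α = atan 0.5 = 26.57°;  2α = 53.13°
n_0 = (+0.1706, -0.9853)
n_1 = (+0.9744, -0.2249)
n_2 = (+0.6931, +0.7208)
n_3 = (+0.0232, +0.9997)
n_4 = (-0.6897, +0.7241)
n_5 = (-0.9986, +0.0536)
n_6 = (-0.6884, -0.7253)
  (0,1): δ = 112.82°  ·
  (0,2): δ = 53.70°  ·
  (0,3): δ = 11.16°  ✓
  (0,4): δ = 33.78°  ✓
  (0,5): δ = 77.10°  ·
  (0,6): δ = 126.67°  ·
  (1,2): δ = 120.88°  ·
  (1,3): δ = 78.34°  ·
  (1,4): δ = 33.40°  ✓
  (1,5): δ = 9.92°  ✓
  (1,6): δ = 59.49°  ·
  (2,3): δ = 137.46°  ·
  (2,4): δ = 92.52°  ·
  (2,5): δ = 49.20°  ✓
  (2,6): δ = 0.37°  ✓
  (3,4): δ = 135.06°  ·
  (3,5): δ = 91.74°  ·
  (3,6): δ = 42.18°  ✓
  (4,5): δ = 136.68°  ·
  (4,6): δ = 87.11°  ·
  (5,6): δ = 130.43°  ·
antipodal pairs: 7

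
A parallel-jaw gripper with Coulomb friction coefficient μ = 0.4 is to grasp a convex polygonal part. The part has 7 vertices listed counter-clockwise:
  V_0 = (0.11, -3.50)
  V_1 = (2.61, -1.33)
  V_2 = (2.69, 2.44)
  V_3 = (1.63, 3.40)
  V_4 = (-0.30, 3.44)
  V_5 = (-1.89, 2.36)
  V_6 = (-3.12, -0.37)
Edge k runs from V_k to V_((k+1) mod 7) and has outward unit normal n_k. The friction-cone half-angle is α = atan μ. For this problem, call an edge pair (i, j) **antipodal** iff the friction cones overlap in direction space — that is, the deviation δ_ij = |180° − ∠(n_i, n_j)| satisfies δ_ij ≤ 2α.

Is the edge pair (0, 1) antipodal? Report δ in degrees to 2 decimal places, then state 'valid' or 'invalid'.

α = atan 0.4 = 21.80°;  2α = 43.60°
edge 0: e_0 = (+2.50, +2.17);  n_0 = (+0.6555, -0.7552)
edge 1: e_1 = (+0.08, +3.77);  n_1 = (+0.9998, -0.0212)
∠(n_0, n_1) = 47.83°
δ = |180° − 47.83°| = 132.17°
132.17° > 2α = 43.60°  →  invalid

δ = 132.17°, invalid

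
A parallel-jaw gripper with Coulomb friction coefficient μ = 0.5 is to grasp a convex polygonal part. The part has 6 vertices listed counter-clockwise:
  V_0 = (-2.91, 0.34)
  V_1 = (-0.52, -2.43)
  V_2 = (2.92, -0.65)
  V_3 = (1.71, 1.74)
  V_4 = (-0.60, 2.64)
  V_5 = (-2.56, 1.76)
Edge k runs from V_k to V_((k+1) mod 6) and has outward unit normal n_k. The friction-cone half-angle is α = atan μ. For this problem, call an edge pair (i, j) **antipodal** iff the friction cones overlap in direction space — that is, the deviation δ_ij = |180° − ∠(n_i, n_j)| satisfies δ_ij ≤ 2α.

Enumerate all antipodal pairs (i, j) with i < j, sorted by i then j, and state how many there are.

α = atan 0.5 = 26.57°;  2α = 53.13°
n_0 = (-0.7571, -0.6533)
n_1 = (+0.4596, -0.8881)
n_2 = (+0.8922, +0.4517)
n_3 = (+0.3630, +0.9318)
n_4 = (-0.4096, +0.9123)
n_5 = (-0.9709, +0.2393)
  (0,1): δ = 103.43°  ·
  (0,2): δ = 13.94°  ✓
  (0,3): δ = 27.93°  ✓
  (0,4): δ = 73.39°  ·
  (0,5): δ = 125.37°  ·
  (1,2): δ = 90.51°  ·
  (1,3): δ = 48.65°  ✓
  (1,4): δ = 3.18°  ✓
  (1,5): δ = 48.79°  ✓
  (2,3): δ = 138.14°  ·
  (2,4): δ = 92.67°  ·
  (2,5): δ = 40.70°  ✓
  (3,4): δ = 134.53°  ·
  (3,5): δ = 82.56°  ·
  (4,5): δ = 128.03°  ·
antipodal pairs: 6

count = 6; pairs: (0,2), (0,3), (1,3), (1,4), (1,5), (2,5)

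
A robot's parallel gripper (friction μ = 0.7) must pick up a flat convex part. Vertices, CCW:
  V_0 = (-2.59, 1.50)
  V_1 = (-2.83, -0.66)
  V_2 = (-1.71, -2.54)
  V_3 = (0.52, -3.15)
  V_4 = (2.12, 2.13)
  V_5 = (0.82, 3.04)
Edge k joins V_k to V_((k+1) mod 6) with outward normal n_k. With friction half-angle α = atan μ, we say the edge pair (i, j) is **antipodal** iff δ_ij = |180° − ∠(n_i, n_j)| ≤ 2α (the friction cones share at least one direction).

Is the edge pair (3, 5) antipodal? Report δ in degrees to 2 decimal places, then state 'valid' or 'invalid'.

δ = 48.84°, valid

α = atan 0.7 = 34.99°;  2α = 69.98°
edge 3: e_3 = (+1.60, +5.28);  n_3 = (+0.9570, -0.2900)
edge 5: e_5 = (-3.41, -1.54);  n_5 = (-0.4116, +0.9114)
∠(n_3, n_5) = 131.16°
δ = |180° − 131.16°| = 48.84°
48.84° ≤ 2α = 69.98°  →  valid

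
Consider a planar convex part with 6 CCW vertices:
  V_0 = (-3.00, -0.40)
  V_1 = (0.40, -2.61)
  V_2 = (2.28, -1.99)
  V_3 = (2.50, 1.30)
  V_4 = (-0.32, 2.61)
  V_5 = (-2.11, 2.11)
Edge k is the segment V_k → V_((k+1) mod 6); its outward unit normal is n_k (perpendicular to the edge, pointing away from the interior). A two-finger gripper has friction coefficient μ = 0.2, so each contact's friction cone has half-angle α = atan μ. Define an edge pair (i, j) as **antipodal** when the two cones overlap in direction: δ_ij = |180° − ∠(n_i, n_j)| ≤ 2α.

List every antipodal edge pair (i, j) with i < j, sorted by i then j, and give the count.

count = 3; pairs: (0,3), (1,4), (2,5)

α = atan 0.2 = 11.31°;  2α = 22.62°
n_0 = (-0.5450, -0.8384)
n_1 = (+0.3132, -0.9497)
n_2 = (+0.9978, -0.0667)
n_3 = (+0.4213, +0.9069)
n_4 = (-0.2690, +0.9631)
n_5 = (-0.9425, +0.3342)
  (0,1): δ = 128.72°  ·
  (0,2): δ = 60.80°  ·
  (0,3): δ = 8.11°  ✓
  (0,4): δ = 48.63°  ·
  (0,5): δ = 103.50°  ·
  (1,2): δ = 112.08°  ·
  (1,3): δ = 43.17°  ·
  (1,4): δ = 2.65°  ✓
  (1,5): δ = 52.22°  ·
  (2,3): δ = 111.09°  ·
  (2,4): δ = 70.57°  ·
  (2,5): δ = 15.70°  ✓
  (3,4): δ = 139.48°  ·
  (3,5): δ = 84.61°  ·
  (4,5): δ = 125.13°  ·
antipodal pairs: 3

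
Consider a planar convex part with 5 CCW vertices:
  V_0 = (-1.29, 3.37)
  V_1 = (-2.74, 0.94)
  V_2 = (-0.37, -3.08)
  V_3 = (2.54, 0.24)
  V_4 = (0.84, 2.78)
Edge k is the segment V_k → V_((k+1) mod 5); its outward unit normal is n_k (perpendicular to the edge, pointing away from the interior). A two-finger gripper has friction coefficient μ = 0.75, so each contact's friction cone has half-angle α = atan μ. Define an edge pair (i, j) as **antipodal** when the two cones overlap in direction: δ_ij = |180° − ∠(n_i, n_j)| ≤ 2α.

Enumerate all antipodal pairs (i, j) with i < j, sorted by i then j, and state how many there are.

α = atan 0.75 = 36.87°;  2α = 73.74°
n_0 = (-0.8587, +0.5124)
n_1 = (-0.8614, -0.5079)
n_2 = (+0.7520, -0.6591)
n_3 = (+0.8310, +0.5562)
n_4 = (+0.2669, +0.9637)
  (0,1): δ = 118.65°  ·
  (0,2): δ = 10.41°  ✓
  (0,3): δ = 64.62°  ✓
  (0,4): δ = 105.34°  ·
  (1,2): δ = 71.76°  ✓
  (1,3): δ = 3.27°  ✓
  (1,4): δ = 44.00°  ✓
  (2,3): δ = 104.97°  ·
  (2,4): δ = 64.25°  ✓
  (3,4): δ = 139.28°  ·
antipodal pairs: 6

count = 6; pairs: (0,2), (0,3), (1,2), (1,3), (1,4), (2,4)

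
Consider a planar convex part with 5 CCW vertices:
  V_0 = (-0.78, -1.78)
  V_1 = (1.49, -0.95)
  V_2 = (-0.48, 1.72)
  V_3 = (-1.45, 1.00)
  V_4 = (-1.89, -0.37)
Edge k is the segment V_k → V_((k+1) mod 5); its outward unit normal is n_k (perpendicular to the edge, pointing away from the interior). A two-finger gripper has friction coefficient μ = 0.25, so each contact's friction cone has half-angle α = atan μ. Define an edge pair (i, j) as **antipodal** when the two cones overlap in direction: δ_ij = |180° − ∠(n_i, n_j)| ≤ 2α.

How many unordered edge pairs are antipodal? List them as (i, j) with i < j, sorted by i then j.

count = 2; pairs: (0,2), (1,4)

α = atan 0.25 = 14.04°;  2α = 28.07°
n_0 = (+0.3434, -0.9392)
n_1 = (+0.8047, +0.5937)
n_2 = (-0.5960, +0.8030)
n_3 = (-0.9521, +0.3058)
n_4 = (-0.7857, -0.6186)
  (0,1): δ = 73.66°  ·
  (0,2): δ = 16.50°  ✓
  (0,3): δ = 52.11°  ·
  (0,4): δ = 108.13°  ·
  (1,2): δ = 89.84°  ·
  (1,3): δ = 54.23°  ·
  (1,4): δ = 1.79°  ✓
  (2,3): δ = 144.39°  ·
  (2,4): δ = 88.37°  ·
  (3,4): δ = 123.98°  ·
antipodal pairs: 2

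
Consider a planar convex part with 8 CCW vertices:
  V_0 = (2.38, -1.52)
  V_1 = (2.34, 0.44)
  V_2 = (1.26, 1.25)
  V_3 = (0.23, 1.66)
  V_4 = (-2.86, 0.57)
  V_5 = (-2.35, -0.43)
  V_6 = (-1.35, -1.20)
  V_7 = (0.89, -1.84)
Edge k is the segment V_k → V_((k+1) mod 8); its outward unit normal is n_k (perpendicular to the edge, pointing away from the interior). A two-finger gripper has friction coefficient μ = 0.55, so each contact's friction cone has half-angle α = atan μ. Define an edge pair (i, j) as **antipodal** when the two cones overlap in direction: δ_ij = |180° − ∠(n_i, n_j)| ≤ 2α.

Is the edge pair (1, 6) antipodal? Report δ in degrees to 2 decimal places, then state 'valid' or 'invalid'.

δ = 20.92°, valid

α = atan 0.55 = 28.81°;  2α = 57.62°
edge 1: e_1 = (-1.08, +0.81);  n_1 = (+0.6000, +0.8000)
edge 6: e_6 = (+2.24, -0.64);  n_6 = (-0.2747, -0.9615)
∠(n_1, n_6) = 159.08°
δ = |180° − 159.08°| = 20.92°
20.92° ≤ 2α = 57.62°  →  valid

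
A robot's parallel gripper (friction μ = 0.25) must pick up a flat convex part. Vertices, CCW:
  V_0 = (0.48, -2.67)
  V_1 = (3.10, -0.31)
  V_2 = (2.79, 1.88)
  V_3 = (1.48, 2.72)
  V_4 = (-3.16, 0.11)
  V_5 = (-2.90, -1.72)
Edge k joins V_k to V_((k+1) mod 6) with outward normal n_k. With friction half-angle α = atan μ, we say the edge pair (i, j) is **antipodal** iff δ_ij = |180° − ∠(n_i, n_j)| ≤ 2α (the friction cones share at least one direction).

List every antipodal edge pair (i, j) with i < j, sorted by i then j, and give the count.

α = atan 0.25 = 14.04°;  2α = 28.07°
n_0 = (+0.6693, -0.7430)
n_1 = (+0.9901, +0.1402)
n_2 = (+0.5398, +0.8418)
n_3 = (-0.4903, +0.8716)
n_4 = (-0.9901, -0.1407)
n_5 = (-0.2706, -0.9627)
  (0,1): δ = 123.95°  ·
  (0,2): δ = 74.68°  ·
  (0,3): δ = 12.65°  ✓
  (0,4): δ = 56.07°  ·
  (0,5): δ = 122.29°  ·
  (1,2): δ = 130.73°  ·
  (1,3): δ = 68.70°  ·
  (1,4): δ = 0.03°  ✓
  (1,5): δ = 66.24°  ·
  (2,3): δ = 117.97°  ·
  (2,4): δ = 49.24°  ·
  (2,5): δ = 16.97°  ✓
  (3,4): δ = 111.27°  ·
  (3,5): δ = 45.06°  ·
  (4,5): δ = 113.79°  ·
antipodal pairs: 3

count = 3; pairs: (0,3), (1,4), (2,5)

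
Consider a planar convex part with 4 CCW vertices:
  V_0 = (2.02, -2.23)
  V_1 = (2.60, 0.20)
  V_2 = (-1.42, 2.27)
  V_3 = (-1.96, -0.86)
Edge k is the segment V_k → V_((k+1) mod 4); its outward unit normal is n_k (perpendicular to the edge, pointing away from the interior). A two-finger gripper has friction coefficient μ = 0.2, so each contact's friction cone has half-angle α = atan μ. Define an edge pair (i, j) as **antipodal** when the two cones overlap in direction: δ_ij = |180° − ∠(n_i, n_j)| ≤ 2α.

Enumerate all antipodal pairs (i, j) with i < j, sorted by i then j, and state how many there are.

count = 2; pairs: (0,2), (1,3)

α = atan 0.2 = 11.31°;  2α = 22.62°
n_0 = (+0.9727, -0.2322)
n_1 = (+0.4578, +0.8891)
n_2 = (-0.9854, +0.1700)
n_3 = (-0.3255, -0.9455)
  (0,1): δ = 103.82°  ·
  (0,2): δ = 3.64°  ✓
  (0,3): δ = 84.43°  ·
  (1,2): δ = 72.54°  ·
  (1,3): δ = 8.25°  ✓
  (2,3): δ = 99.21°  ·
antipodal pairs: 2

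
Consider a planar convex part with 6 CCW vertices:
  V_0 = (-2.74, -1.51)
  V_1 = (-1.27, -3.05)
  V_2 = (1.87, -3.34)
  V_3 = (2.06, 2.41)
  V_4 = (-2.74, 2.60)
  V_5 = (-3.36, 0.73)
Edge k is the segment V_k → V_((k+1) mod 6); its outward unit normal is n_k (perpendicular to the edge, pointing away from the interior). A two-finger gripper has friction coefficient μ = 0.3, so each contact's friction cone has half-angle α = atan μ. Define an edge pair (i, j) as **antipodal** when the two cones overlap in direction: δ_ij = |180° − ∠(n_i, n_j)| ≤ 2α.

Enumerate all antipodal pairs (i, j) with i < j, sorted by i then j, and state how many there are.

α = atan 0.3 = 16.70°;  2α = 33.40°
n_0 = (-0.7234, -0.6905)
n_1 = (-0.0920, -0.9958)
n_2 = (+0.9995, -0.0330)
n_3 = (+0.0396, +0.9992)
n_4 = (-0.9492, +0.3147)
n_5 = (-0.9638, -0.2668)
  (0,1): δ = 138.94°  ·
  (0,2): δ = 45.56°  ·
  (0,3): δ = 44.07°  ·
  (0,4): δ = 117.99°  ·
  (0,5): δ = 151.80°  ·
  (1,2): δ = 86.62°  ·
  (1,3): δ = 3.01°  ✓
  (1,4): δ = 76.93°  ·
  (1,5): δ = 110.75°  ·
  (2,3): δ = 90.37°  ·
  (2,4): δ = 16.45°  ✓
  (2,5): δ = 17.36°  ✓
  (3,4): δ = 106.08°  ·
  (3,5): δ = 72.26°  ·
  (4,5): δ = 146.19°  ·
antipodal pairs: 3

count = 3; pairs: (1,3), (2,4), (2,5)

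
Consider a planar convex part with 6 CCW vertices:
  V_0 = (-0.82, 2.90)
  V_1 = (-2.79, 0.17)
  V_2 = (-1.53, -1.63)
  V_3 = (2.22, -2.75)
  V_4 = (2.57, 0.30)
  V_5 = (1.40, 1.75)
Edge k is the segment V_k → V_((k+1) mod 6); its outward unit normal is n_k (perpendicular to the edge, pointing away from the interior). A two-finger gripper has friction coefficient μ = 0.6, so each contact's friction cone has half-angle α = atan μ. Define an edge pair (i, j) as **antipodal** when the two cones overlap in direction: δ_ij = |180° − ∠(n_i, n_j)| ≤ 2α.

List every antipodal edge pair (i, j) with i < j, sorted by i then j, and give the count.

count = 6; pairs: (0,3), (1,3), (1,4), (1,5), (2,4), (2,5)

α = atan 0.6 = 30.96°;  2α = 61.93°
n_0 = (-0.8109, +0.5852)
n_1 = (-0.8192, -0.5735)
n_2 = (-0.2862, -0.9582)
n_3 = (+0.9935, -0.1140)
n_4 = (+0.7782, +0.6280)
n_5 = (+0.4600, +0.8879)
  (0,1): δ = 109.19°  ·
  (0,2): δ = 70.81°  ·
  (0,3): δ = 29.27°  ✓
  (0,4): δ = 74.71°  ·
  (0,5): δ = 98.43°  ·
  (1,2): δ = 141.62°  ·
  (1,3): δ = 41.54°  ✓
  (1,4): δ = 3.91°  ✓
  (1,5): δ = 27.62°  ✓
  (2,3): δ = 79.92°  ·
  (2,4): δ = 34.47°  ✓
  (2,5): δ = 10.76°  ✓
  (3,4): δ = 134.55°  ·
  (3,5): δ = 110.84°  ·
  (4,5): δ = 156.28°  ·
antipodal pairs: 6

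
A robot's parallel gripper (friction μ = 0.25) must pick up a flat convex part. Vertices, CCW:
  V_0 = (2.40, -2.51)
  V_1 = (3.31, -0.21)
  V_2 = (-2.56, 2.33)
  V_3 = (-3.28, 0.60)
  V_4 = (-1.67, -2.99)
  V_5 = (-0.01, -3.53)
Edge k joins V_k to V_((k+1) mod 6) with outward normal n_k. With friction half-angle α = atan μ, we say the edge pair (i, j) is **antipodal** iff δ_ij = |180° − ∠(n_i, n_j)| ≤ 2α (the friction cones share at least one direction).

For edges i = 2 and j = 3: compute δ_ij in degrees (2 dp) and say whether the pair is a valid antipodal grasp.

δ = 133.25°, invalid

α = atan 0.25 = 14.04°;  2α = 28.07°
edge 2: e_2 = (-0.72, -1.73);  n_2 = (-0.9232, +0.3842)
edge 3: e_3 = (+1.61, -3.59);  n_3 = (-0.9124, -0.4092)
∠(n_2, n_3) = 46.75°
δ = |180° − 46.75°| = 133.25°
133.25° > 2α = 28.07°  →  invalid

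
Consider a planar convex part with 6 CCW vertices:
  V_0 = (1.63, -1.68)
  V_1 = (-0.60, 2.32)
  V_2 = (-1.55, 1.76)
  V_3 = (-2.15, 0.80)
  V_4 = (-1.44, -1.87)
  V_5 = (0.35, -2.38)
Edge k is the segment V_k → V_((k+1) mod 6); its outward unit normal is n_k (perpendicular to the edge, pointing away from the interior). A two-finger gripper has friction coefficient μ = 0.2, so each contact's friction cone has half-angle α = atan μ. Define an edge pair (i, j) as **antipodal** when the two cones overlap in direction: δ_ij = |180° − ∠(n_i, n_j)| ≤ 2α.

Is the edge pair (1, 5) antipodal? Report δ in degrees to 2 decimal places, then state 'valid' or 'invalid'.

δ = 1.85°, valid

α = atan 0.2 = 11.31°;  2α = 22.62°
edge 1: e_1 = (-0.95, -0.56);  n_1 = (-0.5078, +0.8615)
edge 5: e_5 = (+1.28, +0.70);  n_5 = (+0.4798, -0.8774)
∠(n_1, n_5) = 178.15°
δ = |180° − 178.15°| = 1.85°
1.85° ≤ 2α = 22.62°  →  valid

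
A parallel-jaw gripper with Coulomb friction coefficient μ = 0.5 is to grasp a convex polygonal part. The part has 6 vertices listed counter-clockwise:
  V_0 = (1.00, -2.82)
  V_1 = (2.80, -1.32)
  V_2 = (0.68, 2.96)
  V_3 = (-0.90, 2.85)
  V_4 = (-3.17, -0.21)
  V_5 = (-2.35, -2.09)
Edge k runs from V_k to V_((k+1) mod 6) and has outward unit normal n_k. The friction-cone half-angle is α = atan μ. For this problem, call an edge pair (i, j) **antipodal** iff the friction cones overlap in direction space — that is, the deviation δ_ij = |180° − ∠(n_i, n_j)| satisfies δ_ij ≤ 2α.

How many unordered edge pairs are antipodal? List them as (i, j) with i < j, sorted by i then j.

count = 5; pairs: (0,2), (0,3), (1,4), (1,5), (2,5)

α = atan 0.5 = 26.57°;  2α = 53.13°
n_0 = (+0.6402, -0.7682)
n_1 = (+0.8961, +0.4439)
n_2 = (-0.0695, +0.9976)
n_3 = (-0.8031, +0.5958)
n_4 = (-0.9166, -0.3998)
n_5 = (-0.2129, -0.9771)
  (0,1): δ = 103.46°  ·
  (0,2): δ = 35.82°  ✓
  (0,3): δ = 13.63°  ✓
  (0,4): δ = 73.76°  ·
  (0,5): δ = 127.90°  ·
  (1,2): δ = 112.37°  ·
  (1,3): δ = 62.92°  ·
  (1,4): δ = 2.79°  ✓
  (1,5): δ = 51.36°  ✓
  (2,3): δ = 130.55°  ·
  (2,4): δ = 70.42°  ·
  (2,5): δ = 16.28°  ✓
  (3,4): δ = 119.87°  ·
  (3,5): δ = 65.72°  ·
  (4,5): δ = 125.86°  ·
antipodal pairs: 5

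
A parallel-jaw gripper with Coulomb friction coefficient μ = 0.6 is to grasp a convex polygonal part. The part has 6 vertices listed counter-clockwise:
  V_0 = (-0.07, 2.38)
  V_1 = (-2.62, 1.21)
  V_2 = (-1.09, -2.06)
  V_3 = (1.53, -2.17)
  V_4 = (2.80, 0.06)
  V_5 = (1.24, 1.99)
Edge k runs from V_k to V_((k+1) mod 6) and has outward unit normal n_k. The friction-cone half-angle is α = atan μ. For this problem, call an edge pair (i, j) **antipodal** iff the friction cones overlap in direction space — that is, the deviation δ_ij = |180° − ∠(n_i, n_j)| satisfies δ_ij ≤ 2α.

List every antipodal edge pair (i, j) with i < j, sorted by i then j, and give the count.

α = atan 0.6 = 30.96°;  2α = 61.93°
n_0 = (-0.4170, +0.9089)
n_1 = (-0.9058, -0.4238)
n_2 = (-0.0419, -0.9991)
n_3 = (+0.8690, -0.4949)
n_4 = (+0.7777, +0.6286)
n_5 = (+0.2853, +0.9584)
  (0,1): δ = 89.57°  ·
  (0,2): δ = 27.05°  ✓
  (0,3): δ = 35.69°  ✓
  (0,4): δ = 104.30°  ·
  (0,5): δ = 138.77°  ·
  (1,2): δ = 117.48°  ·
  (1,3): δ = 54.74°  ✓
  (1,4): δ = 13.87°  ✓
  (1,5): δ = 48.35°  ✓
  (2,3): δ = 117.26°  ·
  (2,4): δ = 48.65°  ✓
  (2,5): δ = 14.17°  ✓
  (3,4): δ = 111.39°  ·
  (3,5): δ = 76.92°  ·
  (4,5): δ = 145.53°  ·
antipodal pairs: 7

count = 7; pairs: (0,2), (0,3), (1,3), (1,4), (1,5), (2,4), (2,5)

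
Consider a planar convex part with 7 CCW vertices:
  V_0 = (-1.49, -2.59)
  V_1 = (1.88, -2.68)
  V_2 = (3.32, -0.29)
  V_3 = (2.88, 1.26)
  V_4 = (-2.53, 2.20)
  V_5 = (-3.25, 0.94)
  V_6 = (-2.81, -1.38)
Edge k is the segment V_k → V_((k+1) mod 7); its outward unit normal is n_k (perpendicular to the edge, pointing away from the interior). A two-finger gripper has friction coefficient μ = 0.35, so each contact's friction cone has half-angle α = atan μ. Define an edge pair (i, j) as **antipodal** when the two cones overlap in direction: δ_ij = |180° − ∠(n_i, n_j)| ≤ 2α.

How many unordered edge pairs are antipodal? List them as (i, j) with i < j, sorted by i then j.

count = 5; pairs: (0,3), (1,4), (2,5), (2,6), (3,6)

α = atan 0.35 = 19.29°;  2α = 38.58°
n_0 = (-0.0267, -0.9996)
n_1 = (+0.8565, -0.5161)
n_2 = (+0.9620, +0.2731)
n_3 = (+0.1712, +0.9852)
n_4 = (-0.8682, +0.4961)
n_5 = (-0.9825, -0.1863)
n_6 = (-0.6757, -0.7372)
  (0,1): δ = 119.54°  ·
  (0,2): δ = 72.62°  ·
  (0,3): δ = 8.33°  ✓
  (0,4): δ = 61.78°  ·
  (0,5): δ = 102.27°  ·
  (0,6): δ = 139.02°  ·
  (1,2): δ = 133.08°  ·
  (1,3): δ = 68.79°  ·
  (1,4): δ = 1.32°  ✓
  (1,5): δ = 41.81°  ·
  (1,6): δ = 78.56°  ·
  (2,3): δ = 115.70°  ·
  (2,4): δ = 45.59°  ·
  (2,5): δ = 5.11°  ✓
  (2,6): δ = 31.64°  ✓
  (3,4): δ = 109.89°  ·
  (3,5): δ = 69.40°  ·
  (3,6): δ = 32.65°  ✓
  (4,5): δ = 139.52°  ·
  (4,6): δ = 102.77°  ·
  (5,6): δ = 143.25°  ·
antipodal pairs: 5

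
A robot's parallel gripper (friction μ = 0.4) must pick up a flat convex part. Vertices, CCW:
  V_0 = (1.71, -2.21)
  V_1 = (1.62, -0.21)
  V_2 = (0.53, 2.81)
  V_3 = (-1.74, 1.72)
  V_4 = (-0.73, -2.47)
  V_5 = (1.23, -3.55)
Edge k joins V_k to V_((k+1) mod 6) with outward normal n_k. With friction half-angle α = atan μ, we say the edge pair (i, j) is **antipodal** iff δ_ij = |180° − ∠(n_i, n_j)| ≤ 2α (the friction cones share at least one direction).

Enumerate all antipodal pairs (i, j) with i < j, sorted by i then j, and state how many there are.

count = 4; pairs: (0,3), (1,3), (1,4), (3,5)

α = atan 0.4 = 21.80°;  2α = 43.60°
n_0 = (+0.9990, +0.0450)
n_1 = (+0.9406, +0.3395)
n_2 = (-0.4329, +0.9015)
n_3 = (-0.9722, -0.2343)
n_4 = (-0.4826, -0.8758)
n_5 = (+0.9414, -0.3372)
  (0,1): δ = 162.73°  ·
  (0,2): δ = 66.93°  ·
  (0,3): δ = 10.98°  ✓
  (0,4): δ = 58.57°  ·
  (0,5): δ = 157.72°  ·
  (1,2): δ = 84.20°  ·
  (1,3): δ = 6.29°  ✓
  (1,4): δ = 41.30°  ✓
  (1,5): δ = 140.45°  ·
  (2,3): δ = 102.10°  ·
  (2,4): δ = 54.50°  ·
  (2,5): δ = 44.64°  ·
  (3,4): δ = 132.41°  ·
  (3,5): δ = 33.26°  ✓
  (4,5): δ = 80.85°  ·
antipodal pairs: 4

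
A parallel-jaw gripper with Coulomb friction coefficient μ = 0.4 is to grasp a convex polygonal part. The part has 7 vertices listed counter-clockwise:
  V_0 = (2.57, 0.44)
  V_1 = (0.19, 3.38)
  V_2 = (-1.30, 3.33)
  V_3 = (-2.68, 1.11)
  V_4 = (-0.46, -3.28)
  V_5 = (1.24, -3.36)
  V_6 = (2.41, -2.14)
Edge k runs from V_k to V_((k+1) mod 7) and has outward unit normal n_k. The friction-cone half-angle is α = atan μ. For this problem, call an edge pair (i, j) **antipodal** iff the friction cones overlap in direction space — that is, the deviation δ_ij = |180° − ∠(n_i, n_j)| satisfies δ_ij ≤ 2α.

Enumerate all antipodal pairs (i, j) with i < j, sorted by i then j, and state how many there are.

α = atan 0.4 = 21.80°;  2α = 43.60°
n_0 = (+0.7772, +0.6292)
n_1 = (-0.0335, +0.9994)
n_2 = (-0.8493, +0.5279)
n_3 = (-0.8924, -0.4513)
n_4 = (-0.0470, -0.9989)
n_5 = (+0.7217, -0.6922)
n_6 = (+0.9981, -0.0619)
  (0,1): δ = 127.07°  ·
  (0,2): δ = 70.86°  ·
  (0,3): δ = 12.17°  ✓
  (0,4): δ = 48.31°  ·
  (0,5): δ = 97.21°  ·
  (0,6): δ = 137.46°  ·
  (1,2): δ = 123.79°  ·
  (1,3): δ = 65.10°  ·
  (1,4): δ = 4.62°  ✓
  (1,5): δ = 44.28°  ·
  (1,6): δ = 84.53°  ·
  (2,3): δ = 121.31°  ·
  (2,4): δ = 60.83°  ·
  (2,5): δ = 11.94°  ✓
  (2,6): δ = 28.32°  ✓
  (3,4): δ = 119.52°  ·
  (3,5): δ = 70.63°  ·
  (3,6): δ = 30.37°  ✓
  (4,5): δ = 131.11°  ·
  (4,6): δ = 90.85°  ·
  (5,6): δ = 139.75°  ·
antipodal pairs: 5

count = 5; pairs: (0,3), (1,4), (2,5), (2,6), (3,6)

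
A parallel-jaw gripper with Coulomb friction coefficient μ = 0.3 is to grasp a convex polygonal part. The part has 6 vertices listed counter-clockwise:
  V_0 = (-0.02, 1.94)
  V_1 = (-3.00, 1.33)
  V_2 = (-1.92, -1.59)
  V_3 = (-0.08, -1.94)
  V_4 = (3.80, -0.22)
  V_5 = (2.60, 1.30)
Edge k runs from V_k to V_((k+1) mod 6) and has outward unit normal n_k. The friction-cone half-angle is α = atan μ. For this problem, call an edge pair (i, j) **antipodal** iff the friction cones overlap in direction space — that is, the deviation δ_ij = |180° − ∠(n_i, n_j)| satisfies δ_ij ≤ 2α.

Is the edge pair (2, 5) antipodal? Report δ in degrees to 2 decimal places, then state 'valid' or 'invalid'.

δ = 2.96°, valid

α = atan 0.3 = 16.70°;  2α = 33.40°
edge 2: e_2 = (+1.84, -0.35);  n_2 = (-0.1869, -0.9824)
edge 5: e_5 = (-2.62, +0.64);  n_5 = (+0.2373, +0.9714)
∠(n_2, n_5) = 177.04°
δ = |180° − 177.04°| = 2.96°
2.96° ≤ 2α = 33.40°  →  valid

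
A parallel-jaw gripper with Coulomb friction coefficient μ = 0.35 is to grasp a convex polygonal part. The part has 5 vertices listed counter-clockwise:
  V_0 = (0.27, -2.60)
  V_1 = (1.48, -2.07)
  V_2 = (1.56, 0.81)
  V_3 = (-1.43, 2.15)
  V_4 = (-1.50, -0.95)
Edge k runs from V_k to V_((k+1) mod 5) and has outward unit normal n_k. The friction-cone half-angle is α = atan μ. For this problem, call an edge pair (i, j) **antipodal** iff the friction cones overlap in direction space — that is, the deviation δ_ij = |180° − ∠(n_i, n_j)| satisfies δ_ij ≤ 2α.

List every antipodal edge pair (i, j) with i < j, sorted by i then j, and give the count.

count = 2; pairs: (1,3), (2,4)

α = atan 0.35 = 19.29°;  2α = 38.58°
n_0 = (+0.4012, -0.9160)
n_1 = (+0.9996, -0.0278)
n_2 = (+0.4090, +0.9125)
n_3 = (-0.9997, +0.0226)
n_4 = (-0.6819, -0.7315)
  (0,1): δ = 115.25°  ·
  (0,2): δ = 47.79°  ·
  (0,3): δ = 65.05°  ·
  (0,4): δ = 113.36°  ·
  (1,2): δ = 112.55°  ·
  (1,3): δ = 0.30°  ✓
  (1,4): δ = 48.60°  ·
  (2,3): δ = 67.15°  ·
  (2,4): δ = 18.85°  ✓
  (3,4): δ = 131.70°  ·
antipodal pairs: 2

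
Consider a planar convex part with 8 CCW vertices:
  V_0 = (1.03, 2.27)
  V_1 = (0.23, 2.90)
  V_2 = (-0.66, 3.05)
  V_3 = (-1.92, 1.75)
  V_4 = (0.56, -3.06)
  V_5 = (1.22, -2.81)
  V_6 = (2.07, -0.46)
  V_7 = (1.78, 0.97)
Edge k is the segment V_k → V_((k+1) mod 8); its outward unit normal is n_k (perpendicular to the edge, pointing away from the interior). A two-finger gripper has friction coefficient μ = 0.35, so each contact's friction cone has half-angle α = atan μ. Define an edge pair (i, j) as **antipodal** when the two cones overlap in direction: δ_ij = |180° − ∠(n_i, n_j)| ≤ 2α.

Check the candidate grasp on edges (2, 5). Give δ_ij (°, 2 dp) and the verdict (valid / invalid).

α = atan 0.35 = 19.29°;  2α = 38.58°
edge 2: e_2 = (-1.26, -1.30);  n_2 = (-0.7181, +0.6960)
edge 5: e_5 = (+0.85, +2.35);  n_5 = (+0.9404, -0.3401)
∠(n_2, n_5) = 155.78°
δ = |180° − 155.78°| = 24.22°
24.22° ≤ 2α = 38.58°  →  valid

δ = 24.22°, valid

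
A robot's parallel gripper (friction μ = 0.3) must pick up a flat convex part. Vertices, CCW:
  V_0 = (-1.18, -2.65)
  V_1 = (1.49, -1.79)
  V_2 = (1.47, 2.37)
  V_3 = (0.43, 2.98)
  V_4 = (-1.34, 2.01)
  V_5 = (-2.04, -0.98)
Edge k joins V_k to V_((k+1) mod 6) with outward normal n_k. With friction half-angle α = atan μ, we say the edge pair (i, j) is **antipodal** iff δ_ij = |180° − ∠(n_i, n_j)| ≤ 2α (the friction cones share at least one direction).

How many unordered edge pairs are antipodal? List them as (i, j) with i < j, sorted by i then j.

count = 4; pairs: (0,3), (1,4), (1,5), (2,5)

α = atan 0.3 = 16.70°;  2α = 33.40°
n_0 = (+0.3066, -0.9518)
n_1 = (+1.0000, +0.0048)
n_2 = (+0.5059, +0.8626)
n_3 = (-0.4806, +0.8769)
n_4 = (-0.9737, +0.2280)
n_5 = (-0.8890, -0.4578)
  (0,1): δ = 107.58°  ·
  (0,2): δ = 48.25°  ·
  (0,3): δ = 10.87°  ✓
  (0,4): δ = 58.97°  ·
  (0,5): δ = 99.39°  ·
  (1,2): δ = 120.67°  ·
  (1,3): δ = 61.55°  ·
  (1,4): δ = 13.45°  ✓
  (1,5): δ = 26.97°  ✓
  (2,3): δ = 120.88°  ·
  (2,4): δ = 72.78°  ·
  (2,5): δ = 32.36°  ✓
  (3,4): δ = 131.90°  ·
  (3,5): δ = 91.48°  ·
  (4,5): δ = 139.58°  ·
antipodal pairs: 4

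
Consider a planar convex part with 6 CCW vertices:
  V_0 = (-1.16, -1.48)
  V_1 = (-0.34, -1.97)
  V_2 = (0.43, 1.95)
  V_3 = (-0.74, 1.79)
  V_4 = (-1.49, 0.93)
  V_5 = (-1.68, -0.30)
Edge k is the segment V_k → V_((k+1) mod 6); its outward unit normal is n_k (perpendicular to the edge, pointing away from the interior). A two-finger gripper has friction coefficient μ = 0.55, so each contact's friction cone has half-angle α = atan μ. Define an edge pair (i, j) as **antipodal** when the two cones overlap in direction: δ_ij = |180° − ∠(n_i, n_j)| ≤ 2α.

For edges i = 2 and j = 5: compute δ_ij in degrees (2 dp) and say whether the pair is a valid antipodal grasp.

δ = 74.00°, invalid

α = atan 0.55 = 28.81°;  2α = 57.62°
edge 2: e_2 = (-1.17, -0.16);  n_2 = (-0.1355, +0.9908)
edge 5: e_5 = (+0.52, -1.18);  n_5 = (-0.9151, -0.4033)
∠(n_2, n_5) = 106.00°
δ = |180° − 106.00°| = 74.00°
74.00° > 2α = 57.62°  →  invalid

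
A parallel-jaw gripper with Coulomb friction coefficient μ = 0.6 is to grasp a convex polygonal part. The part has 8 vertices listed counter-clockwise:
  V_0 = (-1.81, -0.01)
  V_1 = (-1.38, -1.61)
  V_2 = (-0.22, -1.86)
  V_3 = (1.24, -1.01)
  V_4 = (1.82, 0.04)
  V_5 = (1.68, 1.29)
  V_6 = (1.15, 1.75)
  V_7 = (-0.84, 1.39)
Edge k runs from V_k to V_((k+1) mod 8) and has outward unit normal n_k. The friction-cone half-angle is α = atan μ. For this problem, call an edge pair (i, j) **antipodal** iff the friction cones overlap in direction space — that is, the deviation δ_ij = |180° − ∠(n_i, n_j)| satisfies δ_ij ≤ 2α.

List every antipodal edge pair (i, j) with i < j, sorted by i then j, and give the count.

α = atan 0.6 = 30.96°;  2α = 61.93°
n_0 = (-0.9657, -0.2595)
n_1 = (-0.2107, -0.9776)
n_2 = (+0.5031, -0.8642)
n_3 = (+0.8753, -0.4835)
n_4 = (+0.9938, +0.1113)
n_5 = (+0.6555, +0.7552)
n_6 = (-0.1780, +0.9840)
n_7 = (-0.8220, +0.5695)
  (0,1): δ = 117.21°  ·
  (0,2): δ = 74.84°  ·
  (0,3): δ = 43.96°  ✓
  (0,4): δ = 8.65°  ✓
  (0,5): δ = 34.00°  ✓
  (0,6): δ = 85.21°  ·
  (0,7): δ = 130.24°  ·
  (1,2): δ = 137.63°  ·
  (1,3): δ = 106.75°  ·
  (1,4): δ = 71.45°  ·
  (1,5): δ = 28.79°  ✓
  (1,6): δ = 22.42°  ✓
  (1,7): δ = 67.45°  ·
  (2,3): δ = 149.12°  ·
  (2,4): δ = 113.82°  ·
  (2,5): δ = 71.16°  ·
  (2,6): δ = 19.95°  ✓
  (2,7): δ = 25.08°  ✓
  (3,4): δ = 144.69°  ·
  (3,5): δ = 102.04°  ·
  (3,6): δ = 50.83°  ✓
  (3,7): δ = 5.80°  ✓
  (4,5): δ = 137.35°  ·
  (4,6): δ = 86.14°  ·
  (4,7): δ = 41.11°  ✓
  (5,6): δ = 128.79°  ·
  (5,7): δ = 83.76°  ·
  (6,7): δ = 134.97°  ·
antipodal pairs: 10

count = 10; pairs: (0,3), (0,4), (0,5), (1,5), (1,6), (2,6), (2,7), (3,6), (3,7), (4,7)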